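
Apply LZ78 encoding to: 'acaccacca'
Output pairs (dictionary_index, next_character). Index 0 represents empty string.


LZ78 encoding steps:
Dictionary: {0: ''}
Step 1: w='' (idx 0), next='a' -> output (0, 'a'), add 'a' as idx 1
Step 2: w='' (idx 0), next='c' -> output (0, 'c'), add 'c' as idx 2
Step 3: w='a' (idx 1), next='c' -> output (1, 'c'), add 'ac' as idx 3
Step 4: w='c' (idx 2), next='a' -> output (2, 'a'), add 'ca' as idx 4
Step 5: w='c' (idx 2), next='c' -> output (2, 'c'), add 'cc' as idx 5
Step 6: w='a' (idx 1), end of input -> output (1, '')


Encoded: [(0, 'a'), (0, 'c'), (1, 'c'), (2, 'a'), (2, 'c'), (1, '')]


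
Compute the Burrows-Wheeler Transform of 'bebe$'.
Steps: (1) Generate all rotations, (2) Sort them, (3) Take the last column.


Rotations (sorted):
  0: $bebe -> last char: e
  1: be$be -> last char: e
  2: bebe$ -> last char: $
  3: e$beb -> last char: b
  4: ebe$b -> last char: b


BWT = ee$bb


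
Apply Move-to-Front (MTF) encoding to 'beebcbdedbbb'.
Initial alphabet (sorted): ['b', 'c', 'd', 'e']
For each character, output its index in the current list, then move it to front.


MTF encoding:
'b': index 0 in ['b', 'c', 'd', 'e'] -> ['b', 'c', 'd', 'e']
'e': index 3 in ['b', 'c', 'd', 'e'] -> ['e', 'b', 'c', 'd']
'e': index 0 in ['e', 'b', 'c', 'd'] -> ['e', 'b', 'c', 'd']
'b': index 1 in ['e', 'b', 'c', 'd'] -> ['b', 'e', 'c', 'd']
'c': index 2 in ['b', 'e', 'c', 'd'] -> ['c', 'b', 'e', 'd']
'b': index 1 in ['c', 'b', 'e', 'd'] -> ['b', 'c', 'e', 'd']
'd': index 3 in ['b', 'c', 'e', 'd'] -> ['d', 'b', 'c', 'e']
'e': index 3 in ['d', 'b', 'c', 'e'] -> ['e', 'd', 'b', 'c']
'd': index 1 in ['e', 'd', 'b', 'c'] -> ['d', 'e', 'b', 'c']
'b': index 2 in ['d', 'e', 'b', 'c'] -> ['b', 'd', 'e', 'c']
'b': index 0 in ['b', 'd', 'e', 'c'] -> ['b', 'd', 'e', 'c']
'b': index 0 in ['b', 'd', 'e', 'c'] -> ['b', 'd', 'e', 'c']


Output: [0, 3, 0, 1, 2, 1, 3, 3, 1, 2, 0, 0]


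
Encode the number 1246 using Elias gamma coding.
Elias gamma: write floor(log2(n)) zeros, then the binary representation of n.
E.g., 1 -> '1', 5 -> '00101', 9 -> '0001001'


num_bits = floor(log2(1246)) + 1 = 11
leading_zeros = num_bits - 1 = 10
binary(1246) = 10011011110

Elias gamma(1246) = '0000000000' + '10011011110' = 000000000010011011110 (21 bits)


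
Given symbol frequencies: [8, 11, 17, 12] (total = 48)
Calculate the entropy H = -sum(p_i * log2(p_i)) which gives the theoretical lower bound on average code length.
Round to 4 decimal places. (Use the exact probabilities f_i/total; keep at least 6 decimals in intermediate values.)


Per-symbol terms -p_i * log2(p_i) with p_i = f_i/48:
  p = 8/48 = 0.166667: log2(p) = -2.584963, -p*log2(p) = 0.430827
  p = 11/48 = 0.229167: log2(p) = -2.125531, -p*log2(p) = 0.487101
  p = 17/48 = 0.354167: log2(p) = -1.497500, -p*log2(p) = 0.530364
  p = 12/48 = 0.250000: log2(p) = -2.000000, -p*log2(p) = 0.500000
H = 0.430827 + 0.487101 + 0.530364 + 0.500000 = 1.948292

H = 1.9483 bits/symbol


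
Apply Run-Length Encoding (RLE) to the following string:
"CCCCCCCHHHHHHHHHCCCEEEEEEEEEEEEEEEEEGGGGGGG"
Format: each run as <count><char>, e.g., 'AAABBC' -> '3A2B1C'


Scanning runs left to right:
  i=0: run of 'C' x 7 -> '7C'
  i=7: run of 'H' x 9 -> '9H'
  i=16: run of 'C' x 3 -> '3C'
  i=19: run of 'E' x 17 -> '17E'
  i=36: run of 'G' x 7 -> '7G'

RLE = 7C9H3C17E7G


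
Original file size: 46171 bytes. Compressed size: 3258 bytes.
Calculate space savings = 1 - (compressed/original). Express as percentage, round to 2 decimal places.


ratio = compressed/original = 3258/46171 = 0.070564
savings = 1 - ratio = 1 - 0.070564 = 0.929436
as a percentage: 0.929436 * 100 = 92.94%

Space savings = 1 - 3258/46171 = 92.94%


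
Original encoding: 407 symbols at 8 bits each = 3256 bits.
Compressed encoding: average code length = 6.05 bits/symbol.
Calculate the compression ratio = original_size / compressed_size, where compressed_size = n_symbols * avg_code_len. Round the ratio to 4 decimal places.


original_size = n_symbols * orig_bits = 407 * 8 = 3256 bits
compressed_size = n_symbols * avg_code_len = 407 * 6.05 = 2462.35 bits
ratio = original_size / compressed_size = 3256 / 2462.35 = 1.3223

Compression ratio = 1.3223


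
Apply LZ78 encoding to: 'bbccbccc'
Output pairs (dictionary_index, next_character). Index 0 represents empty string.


LZ78 encoding steps:
Dictionary: {0: ''}
Step 1: w='' (idx 0), next='b' -> output (0, 'b'), add 'b' as idx 1
Step 2: w='b' (idx 1), next='c' -> output (1, 'c'), add 'bc' as idx 2
Step 3: w='' (idx 0), next='c' -> output (0, 'c'), add 'c' as idx 3
Step 4: w='bc' (idx 2), next='c' -> output (2, 'c'), add 'bcc' as idx 4
Step 5: w='c' (idx 3), end of input -> output (3, '')


Encoded: [(0, 'b'), (1, 'c'), (0, 'c'), (2, 'c'), (3, '')]


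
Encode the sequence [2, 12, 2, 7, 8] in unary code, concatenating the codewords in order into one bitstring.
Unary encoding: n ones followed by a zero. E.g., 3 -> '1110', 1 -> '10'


Encode each number as n ones followed by a terminating 0:
  2 -> 110 (3 bits)
  12 -> 1111111111110 (13 bits)
  2 -> 110 (3 bits)
  7 -> 11111110 (8 bits)
  8 -> 111111110 (9 bits)
Total length = 3 + 13 + 3 + 8 + 9 = 36 bits.

Unary([2, 12, 2, 7, 8]) = 110111111111111011011111110111111110 (36 bits)


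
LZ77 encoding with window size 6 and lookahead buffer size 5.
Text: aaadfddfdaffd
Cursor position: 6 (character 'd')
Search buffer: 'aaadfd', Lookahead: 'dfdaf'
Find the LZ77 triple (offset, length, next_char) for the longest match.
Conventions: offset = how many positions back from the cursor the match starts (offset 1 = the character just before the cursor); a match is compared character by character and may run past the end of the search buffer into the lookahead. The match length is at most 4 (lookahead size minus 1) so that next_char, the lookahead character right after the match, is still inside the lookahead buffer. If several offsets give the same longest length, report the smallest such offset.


Try each offset into the search buffer:
  offset=1 (pos 5, char 'd'): match length 1
  offset=2 (pos 4, char 'f'): match length 0
  offset=3 (pos 3, char 'd'): match length 3
  offset=4 (pos 2, char 'a'): match length 0
  offset=5 (pos 1, char 'a'): match length 0
  offset=6 (pos 0, char 'a'): match length 0
Longest match has length 3 at offset 3.
next_char = character at position 6 + 3 = 9 -> 'a'

Best match: offset=3, length=3 (matching 'dfd' starting at position 3)
LZ77 triple: (3, 3, 'a')


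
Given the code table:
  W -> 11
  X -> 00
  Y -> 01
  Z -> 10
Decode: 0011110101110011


Decoding:
00 -> X
11 -> W
11 -> W
01 -> Y
01 -> Y
11 -> W
00 -> X
11 -> W


Result: XWWYYWXW


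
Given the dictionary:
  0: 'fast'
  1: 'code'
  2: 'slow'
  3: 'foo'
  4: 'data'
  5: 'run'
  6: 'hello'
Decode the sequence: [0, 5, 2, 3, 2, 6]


Look up each index in the dictionary:
  0 -> 'fast'
  5 -> 'run'
  2 -> 'slow'
  3 -> 'foo'
  2 -> 'slow'
  6 -> 'hello'

Decoded: "fast run slow foo slow hello"


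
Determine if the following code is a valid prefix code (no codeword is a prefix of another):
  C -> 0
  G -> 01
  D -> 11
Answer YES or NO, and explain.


Checking each pair (does one codeword prefix another?):
  C='0' vs G='01': prefix -- VIOLATION

NO -- this is NOT a valid prefix code. C (0) is a prefix of G (01).


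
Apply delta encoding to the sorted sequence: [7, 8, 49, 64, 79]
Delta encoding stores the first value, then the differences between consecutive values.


First value: 7
Deltas:
  8 - 7 = 1
  49 - 8 = 41
  64 - 49 = 15
  79 - 64 = 15


Delta encoded: [7, 1, 41, 15, 15]


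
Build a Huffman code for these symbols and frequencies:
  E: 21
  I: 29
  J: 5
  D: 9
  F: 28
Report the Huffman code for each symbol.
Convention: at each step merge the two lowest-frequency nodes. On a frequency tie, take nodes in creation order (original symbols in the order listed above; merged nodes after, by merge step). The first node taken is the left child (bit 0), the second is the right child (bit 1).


Huffman tree construction:
Step 1: Merge J(5) + D(9) = 14
Step 2: Merge (J+D)(14) + E(21) = 35
Step 3: Merge F(28) + I(29) = 57
Step 4: Merge ((J+D)+E)(35) + (F+I)(57) = 92
Read each symbol's code off the tree from the root (left child = 0, right child = 1).

Codes:
  E: 01 (length 2)
  I: 11 (length 2)
  J: 000 (length 3)
  D: 001 (length 3)
  F: 10 (length 2)
Average code length: 198/92 = 2.1522 bits/symbol


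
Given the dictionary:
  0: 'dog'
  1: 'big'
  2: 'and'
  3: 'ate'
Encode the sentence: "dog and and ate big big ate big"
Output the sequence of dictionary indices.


Look up each word in the dictionary:
  'dog' -> 0
  'and' -> 2
  'and' -> 2
  'ate' -> 3
  'big' -> 1
  'big' -> 1
  'ate' -> 3
  'big' -> 1

Encoded: [0, 2, 2, 3, 1, 1, 3, 1]


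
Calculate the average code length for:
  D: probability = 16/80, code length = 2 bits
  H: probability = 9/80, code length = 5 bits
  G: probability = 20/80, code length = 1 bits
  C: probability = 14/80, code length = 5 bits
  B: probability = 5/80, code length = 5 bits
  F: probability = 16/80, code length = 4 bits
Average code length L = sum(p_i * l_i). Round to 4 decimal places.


Weighted contributions p_i * l_i:
  D: (16/80) * 2 = 32/80
  H: (9/80) * 5 = 45/80
  G: (20/80) * 1 = 20/80
  C: (14/80) * 5 = 70/80
  B: (5/80) * 5 = 25/80
  F: (16/80) * 4 = 64/80
Sum = (32 + 45 + 20 + 70 + 25 + 64)/80 = 256/80

L = 256/80 = 3.2000 bits/symbol


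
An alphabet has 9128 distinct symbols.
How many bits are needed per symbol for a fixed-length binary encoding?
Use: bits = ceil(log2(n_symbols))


log2(9128) = 13.1561
Bracket: 2^13 = 8192 < 9128 <= 2^14 = 16384
So ceil(log2(9128)) = 14

bits = ceil(log2(9128)) = ceil(13.1561) = 14 bits


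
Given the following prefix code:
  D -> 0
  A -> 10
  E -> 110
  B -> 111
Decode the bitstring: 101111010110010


Decoding step by step:
Bits 10 -> A
Bits 111 -> B
Bits 10 -> A
Bits 10 -> A
Bits 110 -> E
Bits 0 -> D
Bits 10 -> A


Decoded message: ABAAEDA


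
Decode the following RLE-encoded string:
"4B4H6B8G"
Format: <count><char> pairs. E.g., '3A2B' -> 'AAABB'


Expanding each <count><char> pair:
  4B -> 'BBBB'
  4H -> 'HHHH'
  6B -> 'BBBBBB'
  8G -> 'GGGGGGGG'

Decoded = BBBBHHHHBBBBBBGGGGGGGG


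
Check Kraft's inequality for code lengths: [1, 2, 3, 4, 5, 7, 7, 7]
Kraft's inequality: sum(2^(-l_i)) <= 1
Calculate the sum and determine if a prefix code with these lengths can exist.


Sum = 2^(-1) + 2^(-2) + 2^(-3) + 2^(-4) + 2^(-5) + 2^(-7) + 2^(-7) + 2^(-7)
    = 0.5 + 0.25 + 0.125 + 0.0625 + 0.03125 + 0.0078125 + 0.0078125 + 0.0078125
    = 127/128 = 0.9921875
Since 0.9921875 <= 1, Kraft's inequality IS satisfied.
A prefix code with these lengths CAN exist.

Kraft sum = 0.9921875. Satisfied.


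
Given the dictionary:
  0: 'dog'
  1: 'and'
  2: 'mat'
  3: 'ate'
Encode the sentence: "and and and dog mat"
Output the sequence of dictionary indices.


Look up each word in the dictionary:
  'and' -> 1
  'and' -> 1
  'and' -> 1
  'dog' -> 0
  'mat' -> 2

Encoded: [1, 1, 1, 0, 2]


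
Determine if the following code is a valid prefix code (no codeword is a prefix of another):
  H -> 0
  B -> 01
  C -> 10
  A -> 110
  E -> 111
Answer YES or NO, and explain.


Checking each pair (does one codeword prefix another?):
  H='0' vs B='01': prefix -- VIOLATION

NO -- this is NOT a valid prefix code. H (0) is a prefix of B (01).


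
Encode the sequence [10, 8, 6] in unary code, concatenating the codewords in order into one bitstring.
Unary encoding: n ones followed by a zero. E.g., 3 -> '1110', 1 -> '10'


Encode each number as n ones followed by a terminating 0:
  10 -> 11111111110 (11 bits)
  8 -> 111111110 (9 bits)
  6 -> 1111110 (7 bits)
Total length = 11 + 9 + 7 = 27 bits.

Unary([10, 8, 6]) = 111111111101111111101111110 (27 bits)


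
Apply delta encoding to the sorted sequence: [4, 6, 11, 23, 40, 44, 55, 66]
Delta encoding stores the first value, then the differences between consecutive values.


First value: 4
Deltas:
  6 - 4 = 2
  11 - 6 = 5
  23 - 11 = 12
  40 - 23 = 17
  44 - 40 = 4
  55 - 44 = 11
  66 - 55 = 11


Delta encoded: [4, 2, 5, 12, 17, 4, 11, 11]


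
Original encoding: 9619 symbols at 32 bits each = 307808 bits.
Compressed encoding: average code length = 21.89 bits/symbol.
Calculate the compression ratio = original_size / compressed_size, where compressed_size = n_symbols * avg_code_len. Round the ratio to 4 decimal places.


original_size = n_symbols * orig_bits = 9619 * 32 = 307808 bits
compressed_size = n_symbols * avg_code_len = 9619 * 21.89 = 210559.91 bits
ratio = original_size / compressed_size = 307808 / 210559.91 = 1.4619

Compression ratio = 1.4619


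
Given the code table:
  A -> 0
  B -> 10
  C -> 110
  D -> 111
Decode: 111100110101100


Decoding:
111 -> D
10 -> B
0 -> A
110 -> C
10 -> B
110 -> C
0 -> A


Result: DBACBCA


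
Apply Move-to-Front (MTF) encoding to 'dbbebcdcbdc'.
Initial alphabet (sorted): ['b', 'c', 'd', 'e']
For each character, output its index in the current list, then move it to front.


MTF encoding:
'd': index 2 in ['b', 'c', 'd', 'e'] -> ['d', 'b', 'c', 'e']
'b': index 1 in ['d', 'b', 'c', 'e'] -> ['b', 'd', 'c', 'e']
'b': index 0 in ['b', 'd', 'c', 'e'] -> ['b', 'd', 'c', 'e']
'e': index 3 in ['b', 'd', 'c', 'e'] -> ['e', 'b', 'd', 'c']
'b': index 1 in ['e', 'b', 'd', 'c'] -> ['b', 'e', 'd', 'c']
'c': index 3 in ['b', 'e', 'd', 'c'] -> ['c', 'b', 'e', 'd']
'd': index 3 in ['c', 'b', 'e', 'd'] -> ['d', 'c', 'b', 'e']
'c': index 1 in ['d', 'c', 'b', 'e'] -> ['c', 'd', 'b', 'e']
'b': index 2 in ['c', 'd', 'b', 'e'] -> ['b', 'c', 'd', 'e']
'd': index 2 in ['b', 'c', 'd', 'e'] -> ['d', 'b', 'c', 'e']
'c': index 2 in ['d', 'b', 'c', 'e'] -> ['c', 'd', 'b', 'e']


Output: [2, 1, 0, 3, 1, 3, 3, 1, 2, 2, 2]


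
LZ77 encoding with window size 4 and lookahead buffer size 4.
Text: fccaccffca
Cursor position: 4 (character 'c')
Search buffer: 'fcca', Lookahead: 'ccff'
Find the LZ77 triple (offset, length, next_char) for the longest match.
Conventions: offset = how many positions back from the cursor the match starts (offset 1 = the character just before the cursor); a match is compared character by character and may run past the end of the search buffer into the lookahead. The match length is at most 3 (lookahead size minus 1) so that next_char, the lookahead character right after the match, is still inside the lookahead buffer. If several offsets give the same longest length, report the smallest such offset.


Try each offset into the search buffer:
  offset=1 (pos 3, char 'a'): match length 0
  offset=2 (pos 2, char 'c'): match length 1
  offset=3 (pos 1, char 'c'): match length 2
  offset=4 (pos 0, char 'f'): match length 0
Longest match has length 2 at offset 3.
next_char = character at position 4 + 2 = 6 -> 'f'

Best match: offset=3, length=2 (matching 'cc' starting at position 1)
LZ77 triple: (3, 2, 'f')


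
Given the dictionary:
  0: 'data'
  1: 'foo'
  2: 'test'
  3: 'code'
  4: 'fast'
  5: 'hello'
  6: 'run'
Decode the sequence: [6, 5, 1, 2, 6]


Look up each index in the dictionary:
  6 -> 'run'
  5 -> 'hello'
  1 -> 'foo'
  2 -> 'test'
  6 -> 'run'

Decoded: "run hello foo test run"


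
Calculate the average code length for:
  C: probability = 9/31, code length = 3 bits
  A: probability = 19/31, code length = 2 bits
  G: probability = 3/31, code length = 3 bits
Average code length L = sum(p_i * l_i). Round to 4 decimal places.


Weighted contributions p_i * l_i:
  C: (9/31) * 3 = 27/31
  A: (19/31) * 2 = 38/31
  G: (3/31) * 3 = 9/31
Sum = (27 + 38 + 9)/31 = 74/31

L = 74/31 = 2.3871 bits/symbol


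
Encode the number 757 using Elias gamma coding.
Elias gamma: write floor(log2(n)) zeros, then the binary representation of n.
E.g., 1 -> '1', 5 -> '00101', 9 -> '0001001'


num_bits = floor(log2(757)) + 1 = 10
leading_zeros = num_bits - 1 = 9
binary(757) = 1011110101

Elias gamma(757) = '000000000' + '1011110101' = 0000000001011110101 (19 bits)


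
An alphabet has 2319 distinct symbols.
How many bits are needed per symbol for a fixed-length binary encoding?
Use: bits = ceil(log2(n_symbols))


log2(2319) = 11.1793
Bracket: 2^11 = 2048 < 2319 <= 2^12 = 4096
So ceil(log2(2319)) = 12

bits = ceil(log2(2319)) = ceil(11.1793) = 12 bits


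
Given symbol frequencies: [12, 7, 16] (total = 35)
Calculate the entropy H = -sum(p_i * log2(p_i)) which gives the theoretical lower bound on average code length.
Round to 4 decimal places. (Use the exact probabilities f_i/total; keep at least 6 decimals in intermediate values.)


Per-symbol terms -p_i * log2(p_i) with p_i = f_i/35:
  p = 12/35 = 0.342857: log2(p) = -1.544321, -p*log2(p) = 0.529481
  p = 7/35 = 0.200000: log2(p) = -2.321928, -p*log2(p) = 0.464386
  p = 16/35 = 0.457143: log2(p) = -1.129283, -p*log2(p) = 0.516244
H = 0.529481 + 0.464386 + 0.516244 = 1.510111

H = 1.5101 bits/symbol


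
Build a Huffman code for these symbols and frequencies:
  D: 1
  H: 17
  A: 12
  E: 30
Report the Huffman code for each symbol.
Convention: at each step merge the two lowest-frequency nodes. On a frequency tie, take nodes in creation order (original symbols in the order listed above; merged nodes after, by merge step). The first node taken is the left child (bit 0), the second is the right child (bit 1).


Huffman tree construction:
Step 1: Merge D(1) + A(12) = 13
Step 2: Merge (D+A)(13) + H(17) = 30
Step 3: Merge E(30) + ((D+A)+H)(30) = 60
Read each symbol's code off the tree from the root (left child = 0, right child = 1).

Codes:
  D: 100 (length 3)
  H: 11 (length 2)
  A: 101 (length 3)
  E: 0 (length 1)
Average code length: 103/60 = 1.7167 bits/symbol


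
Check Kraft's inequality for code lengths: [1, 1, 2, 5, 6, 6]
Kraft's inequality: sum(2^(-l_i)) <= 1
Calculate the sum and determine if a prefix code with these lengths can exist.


Sum = 2^(-1) + 2^(-1) + 2^(-2) + 2^(-5) + 2^(-6) + 2^(-6)
    = 0.5 + 0.5 + 0.25 + 0.03125 + 0.015625 + 0.015625
    = 84/64 = 1.3125
Since 1.3125 > 1, Kraft's inequality is NOT satisfied.
A prefix code with these lengths CANNOT exist.

Kraft sum = 1.3125. Not satisfied.


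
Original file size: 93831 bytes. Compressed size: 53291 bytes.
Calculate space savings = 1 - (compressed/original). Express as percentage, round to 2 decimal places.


ratio = compressed/original = 53291/93831 = 0.567947
savings = 1 - ratio = 1 - 0.567947 = 0.432053
as a percentage: 0.432053 * 100 = 43.21%

Space savings = 1 - 53291/93831 = 43.21%


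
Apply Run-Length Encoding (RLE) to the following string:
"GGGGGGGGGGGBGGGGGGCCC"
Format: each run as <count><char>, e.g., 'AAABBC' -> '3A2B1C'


Scanning runs left to right:
  i=0: run of 'G' x 11 -> '11G'
  i=11: run of 'B' x 1 -> '1B'
  i=12: run of 'G' x 6 -> '6G'
  i=18: run of 'C' x 3 -> '3C'

RLE = 11G1B6G3C


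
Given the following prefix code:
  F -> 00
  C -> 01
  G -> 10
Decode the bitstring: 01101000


Decoding step by step:
Bits 01 -> C
Bits 10 -> G
Bits 10 -> G
Bits 00 -> F


Decoded message: CGGF


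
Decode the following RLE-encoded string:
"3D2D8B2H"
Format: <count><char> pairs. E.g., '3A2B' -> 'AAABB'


Expanding each <count><char> pair:
  3D -> 'DDD'
  2D -> 'DD'
  8B -> 'BBBBBBBB'
  2H -> 'HH'

Decoded = DDDDDBBBBBBBBHH


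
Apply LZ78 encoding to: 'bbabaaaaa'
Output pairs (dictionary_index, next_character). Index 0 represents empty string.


LZ78 encoding steps:
Dictionary: {0: ''}
Step 1: w='' (idx 0), next='b' -> output (0, 'b'), add 'b' as idx 1
Step 2: w='b' (idx 1), next='a' -> output (1, 'a'), add 'ba' as idx 2
Step 3: w='ba' (idx 2), next='a' -> output (2, 'a'), add 'baa' as idx 3
Step 4: w='' (idx 0), next='a' -> output (0, 'a'), add 'a' as idx 4
Step 5: w='a' (idx 4), next='a' -> output (4, 'a'), add 'aa' as idx 5


Encoded: [(0, 'b'), (1, 'a'), (2, 'a'), (0, 'a'), (4, 'a')]


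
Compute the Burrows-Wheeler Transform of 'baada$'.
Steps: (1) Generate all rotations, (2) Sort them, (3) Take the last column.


Rotations (sorted):
  0: $baada -> last char: a
  1: a$baad -> last char: d
  2: aada$b -> last char: b
  3: ada$ba -> last char: a
  4: baada$ -> last char: $
  5: da$baa -> last char: a


BWT = adba$a


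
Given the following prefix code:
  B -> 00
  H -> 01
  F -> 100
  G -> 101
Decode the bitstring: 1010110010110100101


Decoding step by step:
Bits 101 -> G
Bits 01 -> H
Bits 100 -> F
Bits 101 -> G
Bits 101 -> G
Bits 00 -> B
Bits 101 -> G


Decoded message: GHFGGBG


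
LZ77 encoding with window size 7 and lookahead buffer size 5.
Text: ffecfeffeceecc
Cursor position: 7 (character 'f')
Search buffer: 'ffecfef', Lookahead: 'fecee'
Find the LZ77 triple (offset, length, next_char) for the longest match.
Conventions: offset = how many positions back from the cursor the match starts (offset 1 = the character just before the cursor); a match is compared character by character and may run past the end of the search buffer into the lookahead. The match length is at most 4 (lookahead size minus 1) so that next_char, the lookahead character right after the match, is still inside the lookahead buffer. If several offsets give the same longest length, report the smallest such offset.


Try each offset into the search buffer:
  offset=1 (pos 6, char 'f'): match length 1
  offset=2 (pos 5, char 'e'): match length 0
  offset=3 (pos 4, char 'f'): match length 2
  offset=4 (pos 3, char 'c'): match length 0
  offset=5 (pos 2, char 'e'): match length 0
  offset=6 (pos 1, char 'f'): match length 3
  offset=7 (pos 0, char 'f'): match length 1
Longest match has length 3 at offset 6.
next_char = character at position 7 + 3 = 10 -> 'e'

Best match: offset=6, length=3 (matching 'fec' starting at position 1)
LZ77 triple: (6, 3, 'e')


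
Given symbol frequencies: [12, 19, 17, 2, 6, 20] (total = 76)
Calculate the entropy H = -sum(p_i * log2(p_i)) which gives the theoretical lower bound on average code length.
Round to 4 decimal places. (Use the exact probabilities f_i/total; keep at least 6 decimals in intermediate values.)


Per-symbol terms -p_i * log2(p_i) with p_i = f_i/76:
  p = 12/76 = 0.157895: log2(p) = -2.662965, -p*log2(p) = 0.420468
  p = 19/76 = 0.250000: log2(p) = -2.000000, -p*log2(p) = 0.500000
  p = 17/76 = 0.223684: log2(p) = -2.160465, -p*log2(p) = 0.483262
  p = 2/76 = 0.026316: log2(p) = -5.247928, -p*log2(p) = 0.138103
  p = 6/76 = 0.078947: log2(p) = -3.662965, -p*log2(p) = 0.289181
  p = 20/76 = 0.263158: log2(p) = -1.925999, -p*log2(p) = 0.506842
H = 0.420468 + 0.500000 + 0.483262 + 0.138103 + 0.289181 + 0.506842 = 2.337856

H = 2.3379 bits/symbol


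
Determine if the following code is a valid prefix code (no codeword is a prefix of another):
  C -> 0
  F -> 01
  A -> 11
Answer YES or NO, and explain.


Checking each pair (does one codeword prefix another?):
  C='0' vs F='01': prefix -- VIOLATION

NO -- this is NOT a valid prefix code. C (0) is a prefix of F (01).


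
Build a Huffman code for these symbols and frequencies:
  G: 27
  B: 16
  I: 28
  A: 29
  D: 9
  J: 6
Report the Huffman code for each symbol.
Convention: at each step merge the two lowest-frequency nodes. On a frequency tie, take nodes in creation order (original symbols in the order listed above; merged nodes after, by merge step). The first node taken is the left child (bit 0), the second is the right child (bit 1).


Huffman tree construction:
Step 1: Merge J(6) + D(9) = 15
Step 2: Merge (J+D)(15) + B(16) = 31
Step 3: Merge G(27) + I(28) = 55
Step 4: Merge A(29) + ((J+D)+B)(31) = 60
Step 5: Merge (G+I)(55) + (A+((J+D)+B))(60) = 115
Read each symbol's code off the tree from the root (left child = 0, right child = 1).

Codes:
  G: 00 (length 2)
  B: 111 (length 3)
  I: 01 (length 2)
  A: 10 (length 2)
  D: 1101 (length 4)
  J: 1100 (length 4)
Average code length: 276/115 = 2.4000 bits/symbol


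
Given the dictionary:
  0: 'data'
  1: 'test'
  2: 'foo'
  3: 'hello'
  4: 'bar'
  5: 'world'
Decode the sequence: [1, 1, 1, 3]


Look up each index in the dictionary:
  1 -> 'test'
  1 -> 'test'
  1 -> 'test'
  3 -> 'hello'

Decoded: "test test test hello"


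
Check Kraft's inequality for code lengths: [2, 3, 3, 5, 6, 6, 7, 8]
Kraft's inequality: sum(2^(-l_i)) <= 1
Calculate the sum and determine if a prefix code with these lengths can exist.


Sum = 2^(-2) + 2^(-3) + 2^(-3) + 2^(-5) + 2^(-6) + 2^(-6) + 2^(-7) + 2^(-8)
    = 0.25 + 0.125 + 0.125 + 0.03125 + 0.015625 + 0.015625 + 0.0078125 + 0.00390625
    = 147/256 = 0.57421875
Since 0.57421875 <= 1, Kraft's inequality IS satisfied.
A prefix code with these lengths CAN exist.

Kraft sum = 0.57421875. Satisfied.


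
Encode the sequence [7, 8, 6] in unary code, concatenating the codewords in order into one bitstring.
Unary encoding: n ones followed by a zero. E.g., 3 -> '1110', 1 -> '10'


Encode each number as n ones followed by a terminating 0:
  7 -> 11111110 (8 bits)
  8 -> 111111110 (9 bits)
  6 -> 1111110 (7 bits)
Total length = 8 + 9 + 7 = 24 bits.

Unary([7, 8, 6]) = 111111101111111101111110 (24 bits)


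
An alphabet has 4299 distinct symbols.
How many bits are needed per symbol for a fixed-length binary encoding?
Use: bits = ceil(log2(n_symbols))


log2(4299) = 12.0698
Bracket: 2^12 = 4096 < 4299 <= 2^13 = 8192
So ceil(log2(4299)) = 13

bits = ceil(log2(4299)) = ceil(12.0698) = 13 bits


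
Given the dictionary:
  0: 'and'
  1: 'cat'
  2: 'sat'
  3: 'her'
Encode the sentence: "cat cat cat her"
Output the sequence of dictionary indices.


Look up each word in the dictionary:
  'cat' -> 1
  'cat' -> 1
  'cat' -> 1
  'her' -> 3

Encoded: [1, 1, 1, 3]


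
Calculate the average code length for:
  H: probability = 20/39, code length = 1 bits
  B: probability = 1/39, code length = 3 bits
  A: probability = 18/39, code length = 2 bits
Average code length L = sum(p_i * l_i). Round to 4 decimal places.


Weighted contributions p_i * l_i:
  H: (20/39) * 1 = 20/39
  B: (1/39) * 3 = 3/39
  A: (18/39) * 2 = 36/39
Sum = (20 + 3 + 36)/39 = 59/39

L = 59/39 = 1.5128 bits/symbol


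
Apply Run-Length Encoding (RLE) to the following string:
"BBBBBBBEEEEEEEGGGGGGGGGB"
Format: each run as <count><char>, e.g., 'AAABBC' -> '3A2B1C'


Scanning runs left to right:
  i=0: run of 'B' x 7 -> '7B'
  i=7: run of 'E' x 7 -> '7E'
  i=14: run of 'G' x 9 -> '9G'
  i=23: run of 'B' x 1 -> '1B'

RLE = 7B7E9G1B


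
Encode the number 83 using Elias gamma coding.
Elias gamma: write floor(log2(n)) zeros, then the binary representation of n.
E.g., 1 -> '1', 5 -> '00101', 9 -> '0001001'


num_bits = floor(log2(83)) + 1 = 7
leading_zeros = num_bits - 1 = 6
binary(83) = 1010011

Elias gamma(83) = '000000' + '1010011' = 0000001010011 (13 bits)


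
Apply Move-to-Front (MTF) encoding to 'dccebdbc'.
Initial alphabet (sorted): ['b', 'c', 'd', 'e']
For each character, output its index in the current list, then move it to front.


MTF encoding:
'd': index 2 in ['b', 'c', 'd', 'e'] -> ['d', 'b', 'c', 'e']
'c': index 2 in ['d', 'b', 'c', 'e'] -> ['c', 'd', 'b', 'e']
'c': index 0 in ['c', 'd', 'b', 'e'] -> ['c', 'd', 'b', 'e']
'e': index 3 in ['c', 'd', 'b', 'e'] -> ['e', 'c', 'd', 'b']
'b': index 3 in ['e', 'c', 'd', 'b'] -> ['b', 'e', 'c', 'd']
'd': index 3 in ['b', 'e', 'c', 'd'] -> ['d', 'b', 'e', 'c']
'b': index 1 in ['d', 'b', 'e', 'c'] -> ['b', 'd', 'e', 'c']
'c': index 3 in ['b', 'd', 'e', 'c'] -> ['c', 'b', 'd', 'e']


Output: [2, 2, 0, 3, 3, 3, 1, 3]


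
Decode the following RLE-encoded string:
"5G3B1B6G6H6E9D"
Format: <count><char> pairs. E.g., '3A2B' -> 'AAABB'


Expanding each <count><char> pair:
  5G -> 'GGGGG'
  3B -> 'BBB'
  1B -> 'B'
  6G -> 'GGGGGG'
  6H -> 'HHHHHH'
  6E -> 'EEEEEE'
  9D -> 'DDDDDDDDD'

Decoded = GGGGGBBBBGGGGGGHHHHHHEEEEEEDDDDDDDDD


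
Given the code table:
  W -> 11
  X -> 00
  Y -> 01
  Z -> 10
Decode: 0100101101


Decoding:
01 -> Y
00 -> X
10 -> Z
11 -> W
01 -> Y


Result: YXZWY


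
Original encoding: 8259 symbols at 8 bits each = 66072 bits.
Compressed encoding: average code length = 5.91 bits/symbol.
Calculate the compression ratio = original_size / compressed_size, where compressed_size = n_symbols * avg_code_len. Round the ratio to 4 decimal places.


original_size = n_symbols * orig_bits = 8259 * 8 = 66072 bits
compressed_size = n_symbols * avg_code_len = 8259 * 5.91 = 48810.69 bits
ratio = original_size / compressed_size = 66072 / 48810.69 = 1.3536

Compression ratio = 1.3536


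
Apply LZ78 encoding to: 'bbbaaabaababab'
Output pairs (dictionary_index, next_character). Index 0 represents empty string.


LZ78 encoding steps:
Dictionary: {0: ''}
Step 1: w='' (idx 0), next='b' -> output (0, 'b'), add 'b' as idx 1
Step 2: w='b' (idx 1), next='b' -> output (1, 'b'), add 'bb' as idx 2
Step 3: w='' (idx 0), next='a' -> output (0, 'a'), add 'a' as idx 3
Step 4: w='a' (idx 3), next='a' -> output (3, 'a'), add 'aa' as idx 4
Step 5: w='b' (idx 1), next='a' -> output (1, 'a'), add 'ba' as idx 5
Step 6: w='a' (idx 3), next='b' -> output (3, 'b'), add 'ab' as idx 6
Step 7: w='ab' (idx 6), next='a' -> output (6, 'a'), add 'aba' as idx 7
Step 8: w='b' (idx 1), end of input -> output (1, '')


Encoded: [(0, 'b'), (1, 'b'), (0, 'a'), (3, 'a'), (1, 'a'), (3, 'b'), (6, 'a'), (1, '')]


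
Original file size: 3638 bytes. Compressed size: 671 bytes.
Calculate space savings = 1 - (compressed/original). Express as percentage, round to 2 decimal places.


ratio = compressed/original = 671/3638 = 0.184442
savings = 1 - ratio = 1 - 0.184442 = 0.815558
as a percentage: 0.815558 * 100 = 81.56%

Space savings = 1 - 671/3638 = 81.56%


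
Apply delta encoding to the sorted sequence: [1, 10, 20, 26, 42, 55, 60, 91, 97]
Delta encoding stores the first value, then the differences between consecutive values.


First value: 1
Deltas:
  10 - 1 = 9
  20 - 10 = 10
  26 - 20 = 6
  42 - 26 = 16
  55 - 42 = 13
  60 - 55 = 5
  91 - 60 = 31
  97 - 91 = 6


Delta encoded: [1, 9, 10, 6, 16, 13, 5, 31, 6]


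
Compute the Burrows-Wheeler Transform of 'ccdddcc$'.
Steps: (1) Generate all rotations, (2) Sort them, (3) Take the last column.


Rotations (sorted):
  0: $ccdddcc -> last char: c
  1: c$ccdddc -> last char: c
  2: cc$ccddd -> last char: d
  3: ccdddcc$ -> last char: $
  4: cdddcc$c -> last char: c
  5: dcc$ccdd -> last char: d
  6: ddcc$ccd -> last char: d
  7: dddcc$cc -> last char: c


BWT = ccd$cddc


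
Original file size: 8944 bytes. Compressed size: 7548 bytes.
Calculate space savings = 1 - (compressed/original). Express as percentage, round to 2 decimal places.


ratio = compressed/original = 7548/8944 = 0.843918
savings = 1 - ratio = 1 - 0.843918 = 0.156082
as a percentage: 0.156082 * 100 = 15.61%

Space savings = 1 - 7548/8944 = 15.61%


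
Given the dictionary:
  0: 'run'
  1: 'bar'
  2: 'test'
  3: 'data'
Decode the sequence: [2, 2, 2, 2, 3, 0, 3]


Look up each index in the dictionary:
  2 -> 'test'
  2 -> 'test'
  2 -> 'test'
  2 -> 'test'
  3 -> 'data'
  0 -> 'run'
  3 -> 'data'

Decoded: "test test test test data run data"


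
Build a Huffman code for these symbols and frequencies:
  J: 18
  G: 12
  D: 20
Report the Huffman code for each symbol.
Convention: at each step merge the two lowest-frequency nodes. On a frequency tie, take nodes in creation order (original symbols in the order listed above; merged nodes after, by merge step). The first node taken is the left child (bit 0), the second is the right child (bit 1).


Huffman tree construction:
Step 1: Merge G(12) + J(18) = 30
Step 2: Merge D(20) + (G+J)(30) = 50
Read each symbol's code off the tree from the root (left child = 0, right child = 1).

Codes:
  J: 11 (length 2)
  G: 10 (length 2)
  D: 0 (length 1)
Average code length: 80/50 = 1.6000 bits/symbol


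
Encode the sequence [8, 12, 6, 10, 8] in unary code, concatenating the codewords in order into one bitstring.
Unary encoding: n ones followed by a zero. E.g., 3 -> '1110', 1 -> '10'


Encode each number as n ones followed by a terminating 0:
  8 -> 111111110 (9 bits)
  12 -> 1111111111110 (13 bits)
  6 -> 1111110 (7 bits)
  10 -> 11111111110 (11 bits)
  8 -> 111111110 (9 bits)
Total length = 9 + 13 + 7 + 11 + 9 = 49 bits.

Unary([8, 12, 6, 10, 8]) = 1111111101111111111110111111011111111110111111110 (49 bits)


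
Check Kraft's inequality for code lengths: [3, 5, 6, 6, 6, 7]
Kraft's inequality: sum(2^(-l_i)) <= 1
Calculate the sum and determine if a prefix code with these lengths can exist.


Sum = 2^(-3) + 2^(-5) + 2^(-6) + 2^(-6) + 2^(-6) + 2^(-7)
    = 0.125 + 0.03125 + 0.015625 + 0.015625 + 0.015625 + 0.0078125
    = 27/128 = 0.2109375
Since 0.2109375 <= 1, Kraft's inequality IS satisfied.
A prefix code with these lengths CAN exist.

Kraft sum = 0.2109375. Satisfied.


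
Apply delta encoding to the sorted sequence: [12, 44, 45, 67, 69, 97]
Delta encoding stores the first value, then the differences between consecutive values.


First value: 12
Deltas:
  44 - 12 = 32
  45 - 44 = 1
  67 - 45 = 22
  69 - 67 = 2
  97 - 69 = 28


Delta encoded: [12, 32, 1, 22, 2, 28]


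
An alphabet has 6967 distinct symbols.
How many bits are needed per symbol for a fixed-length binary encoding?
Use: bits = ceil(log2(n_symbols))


log2(6967) = 12.7663
Bracket: 2^12 = 4096 < 6967 <= 2^13 = 8192
So ceil(log2(6967)) = 13

bits = ceil(log2(6967)) = ceil(12.7663) = 13 bits


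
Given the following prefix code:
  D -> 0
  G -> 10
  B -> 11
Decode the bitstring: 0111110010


Decoding step by step:
Bits 0 -> D
Bits 11 -> B
Bits 11 -> B
Bits 10 -> G
Bits 0 -> D
Bits 10 -> G


Decoded message: DBBGDG


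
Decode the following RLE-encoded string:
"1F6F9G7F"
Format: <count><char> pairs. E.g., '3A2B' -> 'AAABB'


Expanding each <count><char> pair:
  1F -> 'F'
  6F -> 'FFFFFF'
  9G -> 'GGGGGGGGG'
  7F -> 'FFFFFFF'

Decoded = FFFFFFFGGGGGGGGGFFFFFFF


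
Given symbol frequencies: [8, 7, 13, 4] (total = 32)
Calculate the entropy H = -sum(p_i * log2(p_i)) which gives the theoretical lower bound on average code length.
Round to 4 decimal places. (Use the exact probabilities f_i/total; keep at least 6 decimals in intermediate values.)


Per-symbol terms -p_i * log2(p_i) with p_i = f_i/32:
  p = 8/32 = 0.250000: log2(p) = -2.000000, -p*log2(p) = 0.500000
  p = 7/32 = 0.218750: log2(p) = -2.192645, -p*log2(p) = 0.479641
  p = 13/32 = 0.406250: log2(p) = -1.299560, -p*log2(p) = 0.527946
  p = 4/32 = 0.125000: log2(p) = -3.000000, -p*log2(p) = 0.375000
H = 0.500000 + 0.479641 + 0.527946 + 0.375000 = 1.882587

H = 1.8826 bits/symbol


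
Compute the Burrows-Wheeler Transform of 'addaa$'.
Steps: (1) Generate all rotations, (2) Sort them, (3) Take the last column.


Rotations (sorted):
  0: $addaa -> last char: a
  1: a$adda -> last char: a
  2: aa$add -> last char: d
  3: addaa$ -> last char: $
  4: daa$ad -> last char: d
  5: ddaa$a -> last char: a


BWT = aad$da


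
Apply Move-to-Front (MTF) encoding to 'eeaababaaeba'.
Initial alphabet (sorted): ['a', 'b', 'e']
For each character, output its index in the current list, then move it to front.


MTF encoding:
'e': index 2 in ['a', 'b', 'e'] -> ['e', 'a', 'b']
'e': index 0 in ['e', 'a', 'b'] -> ['e', 'a', 'b']
'a': index 1 in ['e', 'a', 'b'] -> ['a', 'e', 'b']
'a': index 0 in ['a', 'e', 'b'] -> ['a', 'e', 'b']
'b': index 2 in ['a', 'e', 'b'] -> ['b', 'a', 'e']
'a': index 1 in ['b', 'a', 'e'] -> ['a', 'b', 'e']
'b': index 1 in ['a', 'b', 'e'] -> ['b', 'a', 'e']
'a': index 1 in ['b', 'a', 'e'] -> ['a', 'b', 'e']
'a': index 0 in ['a', 'b', 'e'] -> ['a', 'b', 'e']
'e': index 2 in ['a', 'b', 'e'] -> ['e', 'a', 'b']
'b': index 2 in ['e', 'a', 'b'] -> ['b', 'e', 'a']
'a': index 2 in ['b', 'e', 'a'] -> ['a', 'b', 'e']


Output: [2, 0, 1, 0, 2, 1, 1, 1, 0, 2, 2, 2]


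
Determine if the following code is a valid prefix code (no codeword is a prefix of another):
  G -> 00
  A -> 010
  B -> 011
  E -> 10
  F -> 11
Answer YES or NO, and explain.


Checking each pair (does one codeword prefix another?):
  G='00' vs A='010': no prefix
  G='00' vs B='011': no prefix
  G='00' vs E='10': no prefix
  G='00' vs F='11': no prefix
  A='010' vs G='00': no prefix
  A='010' vs B='011': no prefix
  A='010' vs E='10': no prefix
  A='010' vs F='11': no prefix
  B='011' vs G='00': no prefix
  B='011' vs A='010': no prefix
  B='011' vs E='10': no prefix
  B='011' vs F='11': no prefix
  E='10' vs G='00': no prefix
  E='10' vs A='010': no prefix
  E='10' vs B='011': no prefix
  E='10' vs F='11': no prefix
  F='11' vs G='00': no prefix
  F='11' vs A='010': no prefix
  F='11' vs B='011': no prefix
  F='11' vs E='10': no prefix
No violation found over all pairs.

YES -- this is a valid prefix code. No codeword is a prefix of any other codeword.


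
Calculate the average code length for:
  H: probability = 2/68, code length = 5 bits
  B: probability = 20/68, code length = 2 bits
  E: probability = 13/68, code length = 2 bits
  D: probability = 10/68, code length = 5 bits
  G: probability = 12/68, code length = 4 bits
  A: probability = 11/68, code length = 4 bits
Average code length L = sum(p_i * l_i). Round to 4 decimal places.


Weighted contributions p_i * l_i:
  H: (2/68) * 5 = 10/68
  B: (20/68) * 2 = 40/68
  E: (13/68) * 2 = 26/68
  D: (10/68) * 5 = 50/68
  G: (12/68) * 4 = 48/68
  A: (11/68) * 4 = 44/68
Sum = (10 + 40 + 26 + 50 + 48 + 44)/68 = 218/68

L = 218/68 = 3.2059 bits/symbol


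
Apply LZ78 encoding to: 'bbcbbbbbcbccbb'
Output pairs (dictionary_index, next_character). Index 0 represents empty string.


LZ78 encoding steps:
Dictionary: {0: ''}
Step 1: w='' (idx 0), next='b' -> output (0, 'b'), add 'b' as idx 1
Step 2: w='b' (idx 1), next='c' -> output (1, 'c'), add 'bc' as idx 2
Step 3: w='b' (idx 1), next='b' -> output (1, 'b'), add 'bb' as idx 3
Step 4: w='bb' (idx 3), next='b' -> output (3, 'b'), add 'bbb' as idx 4
Step 5: w='' (idx 0), next='c' -> output (0, 'c'), add 'c' as idx 5
Step 6: w='bc' (idx 2), next='c' -> output (2, 'c'), add 'bcc' as idx 6
Step 7: w='bb' (idx 3), end of input -> output (3, '')


Encoded: [(0, 'b'), (1, 'c'), (1, 'b'), (3, 'b'), (0, 'c'), (2, 'c'), (3, '')]


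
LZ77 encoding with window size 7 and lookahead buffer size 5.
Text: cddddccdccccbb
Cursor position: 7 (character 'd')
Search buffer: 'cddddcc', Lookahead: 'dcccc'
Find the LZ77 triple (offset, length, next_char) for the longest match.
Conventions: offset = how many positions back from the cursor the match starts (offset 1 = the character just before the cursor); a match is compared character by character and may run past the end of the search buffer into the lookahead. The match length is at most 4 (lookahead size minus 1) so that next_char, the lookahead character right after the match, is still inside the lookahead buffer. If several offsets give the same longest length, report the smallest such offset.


Try each offset into the search buffer:
  offset=1 (pos 6, char 'c'): match length 0
  offset=2 (pos 5, char 'c'): match length 0
  offset=3 (pos 4, char 'd'): match length 3
  offset=4 (pos 3, char 'd'): match length 1
  offset=5 (pos 2, char 'd'): match length 1
  offset=6 (pos 1, char 'd'): match length 1
  offset=7 (pos 0, char 'c'): match length 0
Longest match has length 3 at offset 3.
next_char = character at position 7 + 3 = 10 -> 'c'

Best match: offset=3, length=3 (matching 'dcc' starting at position 4)
LZ77 triple: (3, 3, 'c')


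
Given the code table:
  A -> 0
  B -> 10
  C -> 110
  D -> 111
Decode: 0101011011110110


Decoding:
0 -> A
10 -> B
10 -> B
110 -> C
111 -> D
10 -> B
110 -> C


Result: ABBCDBC


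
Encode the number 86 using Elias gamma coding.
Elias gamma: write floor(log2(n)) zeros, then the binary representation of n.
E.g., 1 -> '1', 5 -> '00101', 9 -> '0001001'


num_bits = floor(log2(86)) + 1 = 7
leading_zeros = num_bits - 1 = 6
binary(86) = 1010110

Elias gamma(86) = '000000' + '1010110' = 0000001010110 (13 bits)


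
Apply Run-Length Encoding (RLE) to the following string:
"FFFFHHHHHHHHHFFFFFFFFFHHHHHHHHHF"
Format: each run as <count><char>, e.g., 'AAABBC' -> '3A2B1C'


Scanning runs left to right:
  i=0: run of 'F' x 4 -> '4F'
  i=4: run of 'H' x 9 -> '9H'
  i=13: run of 'F' x 9 -> '9F'
  i=22: run of 'H' x 9 -> '9H'
  i=31: run of 'F' x 1 -> '1F'

RLE = 4F9H9F9H1F
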